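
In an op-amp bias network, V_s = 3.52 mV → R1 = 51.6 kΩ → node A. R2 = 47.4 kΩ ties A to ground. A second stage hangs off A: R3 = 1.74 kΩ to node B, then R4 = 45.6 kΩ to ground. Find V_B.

Node A sees R2 in parallel with the series input of stage 2, R3 + R4 = 47.34 kΩ.
Effective lower resistance at A: R2 ‖ 47.34 = 23.68 kΩ.
V_A = 3.52 × 23.68/(51.6 + 23.68) = 1.107 mV.
Stage 2 is unloaded, so V_B = V_A · R4/(R3+R4) = 1.107 × 45.6/47.34 = 1.067 mV.

V_B ≈ 1.07 mV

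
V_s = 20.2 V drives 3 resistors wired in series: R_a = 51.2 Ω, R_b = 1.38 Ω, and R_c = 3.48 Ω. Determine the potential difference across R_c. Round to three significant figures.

V ≈ 1.25 V

ΣR = 51.2 + 1.38 + 3.48 = 56.06 Ω.
Voltage divider: V = V_s · (3.480 / 56.06) = 20.2 × 0.06208 = 1.254 V.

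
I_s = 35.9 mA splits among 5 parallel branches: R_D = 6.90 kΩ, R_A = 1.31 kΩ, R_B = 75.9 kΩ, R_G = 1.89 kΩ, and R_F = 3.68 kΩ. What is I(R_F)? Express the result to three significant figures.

I ≈ 5.66 mA

Total conductance ΣG = 1/6.90 + 1/1.31 + 1/75.9 + 1/1.89 + 1/3.68 = 1.722 (units of 1/kΩ).
By the current-divider rule, I = I_s · G_k/ΣG = 35.9 × 0.1578 = 5.664 mA.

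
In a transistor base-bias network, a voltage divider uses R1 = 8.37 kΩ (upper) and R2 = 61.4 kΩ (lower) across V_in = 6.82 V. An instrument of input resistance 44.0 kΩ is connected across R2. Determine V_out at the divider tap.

The load sits in parallel with R2, giving an effective lower resistance R2' = R2·R_L/(R2+R_L) = 25.63 kΩ.
Now apply the divider: V_out = 6.82 × 0.7538 = 5.141 V.

V_out ≈ 5.14 V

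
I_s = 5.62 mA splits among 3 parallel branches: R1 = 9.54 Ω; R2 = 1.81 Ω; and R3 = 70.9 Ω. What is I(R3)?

I ≈ 0.118 mA

Total conductance ΣG = 1/9.54 + 1/1.81 + 1/70.9 = 0.6714 (units of 1/Ω).
Current divider: I(R3) = I_s · G_k/ΣG = 5.62 × (0.01410/0.6714) = 5.62 × 0.02101 = 0.1181 mA.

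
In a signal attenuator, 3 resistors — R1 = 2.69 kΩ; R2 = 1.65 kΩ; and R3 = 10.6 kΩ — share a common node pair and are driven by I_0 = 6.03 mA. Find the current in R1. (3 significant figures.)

I ≈ 2.09 mA

ΣG = 1/2.69 + 1/1.65 + 1/10.6 = 1.072.
R1 takes the fraction G_k/ΣG = 0.3717/1.072 = 0.3467, so I = 6.03 × 0.3467 = 2.091 mA.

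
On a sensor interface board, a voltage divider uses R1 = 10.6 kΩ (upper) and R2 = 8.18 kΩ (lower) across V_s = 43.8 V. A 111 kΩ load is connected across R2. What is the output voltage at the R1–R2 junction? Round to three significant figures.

First combine the lower leg with the load: R2 ‖ R_L = 7.619 kΩ.
Then V_out = V_s · R2'/(R1 + R2') = 43.8 × 7.619/18.22 = 18.32 V.
(Unloaded it would be 19.1 V; the load pulls it down.)

V_out ≈ 18.3 V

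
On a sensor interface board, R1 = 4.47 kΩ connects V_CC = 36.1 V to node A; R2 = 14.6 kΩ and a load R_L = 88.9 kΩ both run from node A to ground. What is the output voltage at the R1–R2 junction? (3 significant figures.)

V_out ≈ 26.6 V

R2 ‖ R_L = (14.6 × 88.9)/(14.6 + 88.9) = 12.54 kΩ.
Then V_out = V_CC · R2'/(R1 + R2') = 36.1 × 12.54/17.01 = 26.61 V.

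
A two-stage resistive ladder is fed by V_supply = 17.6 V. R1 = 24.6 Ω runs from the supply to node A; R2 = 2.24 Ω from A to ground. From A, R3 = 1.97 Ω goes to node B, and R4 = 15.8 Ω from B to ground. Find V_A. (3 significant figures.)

Looking into the second stage from A: R3 + R4 = 17.77 Ω appears in parallel with R2.
Effective lower resistance at A: R2 ‖ 17.77 = 1.989 Ω.
V_A = 17.6 × 1.989/(24.6 + 1.989) = 1.317 V.

V_A ≈ 1.32 V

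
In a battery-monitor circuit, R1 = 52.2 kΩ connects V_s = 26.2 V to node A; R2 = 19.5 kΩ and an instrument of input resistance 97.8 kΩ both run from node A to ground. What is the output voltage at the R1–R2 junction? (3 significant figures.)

V_out ≈ 6.22 V

R2 ‖ R_L = (19.5 × 97.8)/(19.5 + 97.8) = 16.26 kΩ.
Now apply the divider: V_out = 26.2 × 0.2375 = 6.222 V.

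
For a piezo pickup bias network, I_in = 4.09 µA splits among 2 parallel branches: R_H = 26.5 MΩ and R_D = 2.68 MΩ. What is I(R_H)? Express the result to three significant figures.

Two-branch current divider: I_k = I_in · R_other/(R_1 + R_2).
I(R_H) = 4.09 × 2.68/(26.5 + 2.68) = 4.09 × 0.09184 = 0.3756 µA.

I ≈ 0.376 µA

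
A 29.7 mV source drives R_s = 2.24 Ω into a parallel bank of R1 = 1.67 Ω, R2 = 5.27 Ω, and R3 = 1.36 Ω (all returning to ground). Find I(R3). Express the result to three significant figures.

I ≈ 4.95 mA

Parallel bank: R_p = 1/(1/1.67 + 1/5.27 + 1/1.36) = 0.6562 Ω.
Node voltage V_A = V_s · R_p/(R_s + R_p) = 29.7 × 0.2266 = 6.729 mV.
I(R3) = V_A / R3 = 6.729/1.36 = 4.948 mA.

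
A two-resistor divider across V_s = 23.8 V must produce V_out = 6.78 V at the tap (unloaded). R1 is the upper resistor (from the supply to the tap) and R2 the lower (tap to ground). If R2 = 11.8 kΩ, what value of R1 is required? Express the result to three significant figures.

The divider ratio is R2/(R1+R2) = 6.78/23.8 = 0.2849.
So R1 = R2 · (V_s/V_out − 1) = 11.8 × (23.8/6.78 − 1) = 11.8 × 2.510 = 29.62 kΩ.

R1 ≈ 29.6 kΩ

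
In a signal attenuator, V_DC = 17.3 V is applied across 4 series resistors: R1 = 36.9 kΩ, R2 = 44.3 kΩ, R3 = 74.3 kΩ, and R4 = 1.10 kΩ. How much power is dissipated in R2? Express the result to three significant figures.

The common current is I = 17.3/156.6 = 0.1105 mA.
P = I²R = 0.01220 × 44.3 = 0.5406 mW.

P ≈ 0.541 mW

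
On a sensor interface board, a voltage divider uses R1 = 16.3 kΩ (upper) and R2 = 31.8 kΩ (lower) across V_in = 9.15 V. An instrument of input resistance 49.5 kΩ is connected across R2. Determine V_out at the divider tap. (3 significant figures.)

V_out ≈ 4.97 V

First combine the lower leg with the load: R2 ‖ R_L = 19.36 kΩ.
Now apply the divider: V_out = 9.15 × 0.5429 = 4.968 V.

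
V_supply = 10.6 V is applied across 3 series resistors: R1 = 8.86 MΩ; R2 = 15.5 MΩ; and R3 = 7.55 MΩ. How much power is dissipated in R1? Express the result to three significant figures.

P ≈ 0.978 µW

ΣR = 31.91 MΩ → I = 10.6/31.91 = 0.3322 µA.
V(R1) = I·R = 2.943 V; P = V·I = 2.943 × 0.3322 = 0.9777 µW.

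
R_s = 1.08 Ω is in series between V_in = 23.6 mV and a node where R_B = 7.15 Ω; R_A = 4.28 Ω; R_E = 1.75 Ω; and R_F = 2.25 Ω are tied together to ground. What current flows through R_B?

Equivalent of the parallel group: R_p = 0.7197 Ω.
V_A by voltage divider: V_A = 23.6 × 0.7197/(1.08 + 0.7197) = 9.438 mV.
I(R_B) = V_A / R_B = 9.438/7.15 = 1.320 mA.

I ≈ 1.32 mA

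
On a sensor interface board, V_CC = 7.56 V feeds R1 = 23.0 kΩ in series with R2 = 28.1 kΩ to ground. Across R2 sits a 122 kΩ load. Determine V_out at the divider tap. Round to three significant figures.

R2 ‖ R_L = (28.1 × 122)/(28.1 + 122) = 22.84 kΩ.
Voltage divider with the loaded lower leg: V_out = 7.56 × 22.84/(23.0 + 22.84) = 7.56 × 0.4982 = 3.767 V.

V_out ≈ 3.77 V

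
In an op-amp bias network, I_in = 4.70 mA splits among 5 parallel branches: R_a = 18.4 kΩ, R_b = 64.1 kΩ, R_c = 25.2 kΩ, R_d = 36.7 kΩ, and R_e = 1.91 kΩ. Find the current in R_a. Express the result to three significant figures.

Total conductance ΣG = 1/18.4 + 1/64.1 + 1/25.2 + 1/36.7 + 1/1.91 = 0.6604 (units of 1/kΩ).
By the current-divider rule, I = I_in · G_k/ΣG = 4.70 × 0.08229 = 0.3868 mA.

I ≈ 0.387 mA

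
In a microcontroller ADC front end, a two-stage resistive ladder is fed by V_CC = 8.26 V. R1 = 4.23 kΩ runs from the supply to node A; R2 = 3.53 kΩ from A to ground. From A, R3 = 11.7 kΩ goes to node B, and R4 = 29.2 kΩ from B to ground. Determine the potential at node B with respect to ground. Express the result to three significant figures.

The second stage (R3 + R4 = 40.90 kΩ) loads node A in parallel with R2.
Effective lower resistance at A: R2 ‖ 40.90 = 3.250 kΩ.
So V_A = 8.26 × 0.4345 = 3.589 V.
V_B = V_A × 0.7139 = 2.562 V.

V_B ≈ 2.56 V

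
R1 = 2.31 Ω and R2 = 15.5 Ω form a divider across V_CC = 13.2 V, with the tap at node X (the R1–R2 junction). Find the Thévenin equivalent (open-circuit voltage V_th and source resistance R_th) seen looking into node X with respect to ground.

V_th ≈ 11.5 V, R_th ≈ 2.01 Ω

With X open, the divider is unloaded: V_th = 13.2 × 15.5/17.81 = 11.49 V.
Looking into X with the source shorted: R_th = R1·R2/(R1+R2) = 2.310 × 15.5/17.81 = 2.010 Ω.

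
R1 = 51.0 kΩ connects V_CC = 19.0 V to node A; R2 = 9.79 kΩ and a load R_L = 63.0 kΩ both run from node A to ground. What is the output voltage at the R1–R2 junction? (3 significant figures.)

The load sits in parallel with R2, giving an effective lower resistance R2' = R2·R_L/(R2+R_L) = 8.473 kΩ.
Then V_out = V_CC · R2'/(R1 + R2') = 19.0 × 8.473/59.47 = 2.707 V.
(Unloaded it would be 3.06 V; the load pulls it down.)

V_out ≈ 2.71 V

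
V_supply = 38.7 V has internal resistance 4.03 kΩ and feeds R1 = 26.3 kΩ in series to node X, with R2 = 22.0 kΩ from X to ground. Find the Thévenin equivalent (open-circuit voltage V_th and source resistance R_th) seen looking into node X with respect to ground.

V_th ≈ 16.3 V, R_th ≈ 12.8 kΩ

R1' = 4.03 + 26.3 = 30.33 kΩ (source resistance + R1).
V_th is the unloaded tap voltage: V_supply · R2/(R1'+R2) = 38.7 × 0.4204 = 16.27 V.
With V_supply suppressed (replaced by a short), R_th = R1' ‖ R2 = (30.33 × 22.0)/(30.33 + 22.0) = 12.75 kΩ.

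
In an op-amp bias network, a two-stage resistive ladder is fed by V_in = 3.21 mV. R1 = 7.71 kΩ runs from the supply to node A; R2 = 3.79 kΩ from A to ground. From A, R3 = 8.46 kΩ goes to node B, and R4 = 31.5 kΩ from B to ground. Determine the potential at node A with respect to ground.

V_A ≈ 0.995 mV

Node A sees R2 in parallel with the series input of stage 2, R3 + R4 = 39.96 kΩ.
R2 ‖ (R3+R4) = 3.462 kΩ.
V_A = 3.21 × 3.462/(7.71 + 3.462) = 0.9947 mV.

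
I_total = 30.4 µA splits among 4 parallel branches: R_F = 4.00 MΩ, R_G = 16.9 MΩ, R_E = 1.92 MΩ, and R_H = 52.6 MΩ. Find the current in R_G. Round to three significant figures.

ΣG = 1/4.00 + 1/16.9 + 1/1.92 + 1/52.6 = 0.8490.
R_G takes the fraction G_k/ΣG = 0.05917/0.8490 = 0.06969, so I = 30.4 × 0.06969 = 2.119 µA.

I ≈ 2.12 µA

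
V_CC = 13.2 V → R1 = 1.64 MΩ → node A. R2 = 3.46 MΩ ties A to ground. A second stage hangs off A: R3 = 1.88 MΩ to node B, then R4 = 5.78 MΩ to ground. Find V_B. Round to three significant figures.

V_B ≈ 5.90 V

The second stage (R3 + R4 = 7.660 MΩ) loads node A in parallel with R2.
Effective lower resistance at A: R2 ‖ 7.660 = 2.383 MΩ.
V_A = 13.2 × 2.383/(1.64 + 2.383) = 7.819 V.
V_B = V_A × 0.7546 = 5.900 V.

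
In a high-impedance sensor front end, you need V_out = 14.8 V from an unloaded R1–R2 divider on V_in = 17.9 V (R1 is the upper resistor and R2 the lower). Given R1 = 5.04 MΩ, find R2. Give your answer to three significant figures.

Required fraction k = V_out/V_in = 0.8268.
Rearranging, R2 = R1·k/(1−k) = 5.04 × 4.774 = 24.06 MΩ.

R2 ≈ 24.1 MΩ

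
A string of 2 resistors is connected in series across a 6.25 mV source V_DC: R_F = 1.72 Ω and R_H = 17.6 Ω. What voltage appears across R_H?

ΣR = 1.72 + 17.6 = 19.32 Ω.
By the voltage-divider rule, V = 6.25 × 17.60/19.32 = 5.694 mV.

V ≈ 5.69 mV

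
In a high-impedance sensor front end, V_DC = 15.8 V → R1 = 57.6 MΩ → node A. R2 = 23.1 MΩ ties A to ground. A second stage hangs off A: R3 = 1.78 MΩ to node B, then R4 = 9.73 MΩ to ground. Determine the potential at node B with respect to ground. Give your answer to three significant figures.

V_B ≈ 1.57 V

Looking into the second stage from A: R3 + R4 = 11.51 MΩ appears in parallel with R2.
Effective lower resistance at A: R2 ‖ 11.51 = 7.682 MΩ.
So V_A = 15.8 × 0.1177 = 1.859 V.
Then the unloaded second divider: V_B = V_A × R4/(R3+R4) = 1.859 × 0.8454 = 1.572 V.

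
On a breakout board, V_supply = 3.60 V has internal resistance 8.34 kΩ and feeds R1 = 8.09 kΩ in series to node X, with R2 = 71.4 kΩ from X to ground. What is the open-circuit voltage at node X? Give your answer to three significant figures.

V_th ≈ 2.93 V

R1' = 8.34 + 8.09 = 16.43 kΩ (source resistance + R1).
Open-circuit (no load on X): V_th = V_supply · R2/(R1' + R2) = 3.60 × 71.4/(16.43 + 71.4) = 2.927 V.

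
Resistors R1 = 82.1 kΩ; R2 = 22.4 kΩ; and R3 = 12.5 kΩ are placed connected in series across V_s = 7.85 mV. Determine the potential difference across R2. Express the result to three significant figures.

V ≈ 1.50 mV

Series total: ΣR = 82.1 + 22.4 + 12.5 = 117.0 kΩ.
By the voltage-divider rule, V = 7.85 × 22.40/117.0 = 1.503 mV.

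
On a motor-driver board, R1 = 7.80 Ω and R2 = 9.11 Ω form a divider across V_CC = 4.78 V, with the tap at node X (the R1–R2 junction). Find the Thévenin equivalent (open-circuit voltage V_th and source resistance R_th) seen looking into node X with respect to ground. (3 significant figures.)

V_th is the unloaded tap voltage: V_CC · R2/(R1+R2) = 4.78 × 0.5387 = 2.575 V.
Zeroing V_CC shorts the top of R1 to ground, so R_th = R1 ‖ R2 = 4.202 Ω.

V_th ≈ 2.58 V, R_th ≈ 4.20 Ω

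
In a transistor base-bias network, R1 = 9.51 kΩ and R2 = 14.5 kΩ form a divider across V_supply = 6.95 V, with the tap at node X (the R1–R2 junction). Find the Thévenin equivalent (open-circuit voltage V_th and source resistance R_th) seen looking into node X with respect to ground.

With X open, the divider is unloaded: V_th = 6.95 × 14.5/24.01 = 4.197 V.
Zeroing V_supply shorts the top of R1 to ground, so R_th = R1 ‖ R2 = 5.743 kΩ.

V_th ≈ 4.20 V, R_th ≈ 5.74 kΩ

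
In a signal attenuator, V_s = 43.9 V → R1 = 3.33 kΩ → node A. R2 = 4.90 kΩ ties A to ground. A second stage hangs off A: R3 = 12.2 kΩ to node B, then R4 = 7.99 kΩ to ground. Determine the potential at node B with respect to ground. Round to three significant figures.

V_B ≈ 9.42 V

Looking into the second stage from A: R3 + R4 = 20.19 kΩ appears in parallel with R2.
R2 ‖ (R3+R4) = 3.943 kΩ.
First divider: V_A = V_s · 3.943/(3.33 + 3.943) = 23.80 V.
Stage 2 is unloaded, so V_B = V_A · R4/(R3+R4) = 23.80 × 7.99/20.19 = 9.419 V.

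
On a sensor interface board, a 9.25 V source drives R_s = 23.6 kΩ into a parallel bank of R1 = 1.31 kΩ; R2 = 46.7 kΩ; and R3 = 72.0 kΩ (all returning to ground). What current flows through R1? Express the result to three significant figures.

Parallel bank: R_p = 1/(1/1.31 + 1/46.7 + 1/72.0) = 1.252 kΩ.
V_A by voltage divider: V_A = 9.25 × 1.252/(23.6 + 1.252) = 0.4660 V.
I(R1) = V_A / R1 = 0.4660/1.31 = 0.3558 mA.

I ≈ 0.356 mA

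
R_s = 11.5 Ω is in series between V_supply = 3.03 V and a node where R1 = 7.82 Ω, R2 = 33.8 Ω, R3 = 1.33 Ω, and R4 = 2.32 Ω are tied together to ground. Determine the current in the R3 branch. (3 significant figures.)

I ≈ 0.139 A

Parallel bank: R_p = 1/(1/7.82 + 1/33.8 + 1/1.33 + 1/2.32) = 0.7461 Ω.
V_A by voltage divider: V_A = 3.03 × 0.7461/(11.5 + 0.7461) = 0.1846 V.
I(R3) = V_A / R3 = 0.1846/1.33 = 0.1388 A.
(Equivalently: I_total = 0.2474 A, then current-divider fraction G_k/ΣG = 0.5609.)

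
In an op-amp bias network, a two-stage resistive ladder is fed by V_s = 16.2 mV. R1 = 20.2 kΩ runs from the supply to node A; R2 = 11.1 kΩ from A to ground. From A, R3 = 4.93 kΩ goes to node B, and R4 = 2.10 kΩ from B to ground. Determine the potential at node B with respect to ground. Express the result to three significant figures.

Node A sees R2 in parallel with the series input of stage 2, R3 + R4 = 7.030 kΩ.
Effective lower resistance at A: R2 ‖ 7.030 = 4.304 kΩ.
So V_A = 16.2 × 0.1756 = 2.845 mV.
Then the unloaded second divider: V_B = V_A × R4/(R3+R4) = 2.845 × 0.2987 = 0.8500 mV.

V_B ≈ 0.850 mV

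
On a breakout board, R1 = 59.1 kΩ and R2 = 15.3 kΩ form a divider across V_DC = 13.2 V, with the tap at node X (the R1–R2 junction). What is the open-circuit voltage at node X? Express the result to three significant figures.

V_th is the unloaded tap voltage: V_DC · R2/(R1+R2) = 13.2 × 0.2056 = 2.715 V.

V_th ≈ 2.71 V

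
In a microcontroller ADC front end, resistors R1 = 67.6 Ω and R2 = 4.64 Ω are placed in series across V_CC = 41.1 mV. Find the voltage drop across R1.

V ≈ 38.5 mV

Series total: ΣR = 67.6 + 4.64 = 72.24 Ω.
Voltage divider: V = V_CC · (67.60 / 72.24) = 41.1 × 0.9358 = 38.46 mV.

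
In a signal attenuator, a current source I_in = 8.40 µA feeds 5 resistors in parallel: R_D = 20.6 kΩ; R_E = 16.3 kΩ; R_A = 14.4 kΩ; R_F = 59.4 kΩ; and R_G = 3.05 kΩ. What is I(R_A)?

Total conductance ΣG = 1/20.6 + 1/16.3 + 1/14.4 + 1/59.4 + 1/3.05 = 0.5240 (units of 1/kΩ).
R_A takes the fraction G_k/ΣG = 0.06944/0.5240 = 0.1325, so I = 8.40 × 0.1325 = 1.113 µA.

I ≈ 1.11 µA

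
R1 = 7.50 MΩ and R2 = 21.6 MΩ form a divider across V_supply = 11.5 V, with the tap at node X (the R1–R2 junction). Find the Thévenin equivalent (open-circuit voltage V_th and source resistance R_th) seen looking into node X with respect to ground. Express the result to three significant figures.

V_th ≈ 8.54 V, R_th ≈ 5.57 MΩ

V_th is the unloaded tap voltage: V_supply · R2/(R1+R2) = 11.5 × 0.7423 = 8.536 V.
Looking into X with the source shorted: R_th = R1·R2/(R1+R2) = 7.500 × 21.6/29.10 = 5.567 MΩ.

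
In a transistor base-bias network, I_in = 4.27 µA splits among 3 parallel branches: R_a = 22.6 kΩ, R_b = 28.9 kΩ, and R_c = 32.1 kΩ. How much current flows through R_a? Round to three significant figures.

Conductances: ΣG = 1/22.6 + 1/28.9 + 1/32.1 = 0.1100 (1/kΩ).
Current divider: I(R_a) = I_in · G_k/ΣG = 4.27 × (0.04425/0.1100) = 4.27 × 0.4022 = 1.718 µA.

I ≈ 1.72 µA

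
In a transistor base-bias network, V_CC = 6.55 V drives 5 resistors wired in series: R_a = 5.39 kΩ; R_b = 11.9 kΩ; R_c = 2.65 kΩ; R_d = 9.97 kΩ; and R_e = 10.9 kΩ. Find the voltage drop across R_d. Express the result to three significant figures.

Series total: ΣR = 5.39 + 11.9 + 2.65 + 9.97 + 10.9 = 40.81 kΩ.
By the voltage-divider rule, V = 6.55 × 9.970/40.81 = 1.600 V.

V ≈ 1.60 V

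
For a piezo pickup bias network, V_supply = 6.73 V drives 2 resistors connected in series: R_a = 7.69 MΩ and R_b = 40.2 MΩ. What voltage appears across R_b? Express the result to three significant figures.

V ≈ 5.65 V

Series total: ΣR = 7.69 + 40.2 = 47.89 MΩ.
Voltage divider: V = V_supply · (40.20 / 47.89) = 6.73 × 0.8394 = 5.649 V.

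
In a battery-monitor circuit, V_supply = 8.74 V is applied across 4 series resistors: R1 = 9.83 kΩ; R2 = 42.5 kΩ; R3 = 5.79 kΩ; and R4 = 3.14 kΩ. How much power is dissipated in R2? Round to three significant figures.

The common current is I = 8.74/61.26 = 0.1427 mA.
P = I²R = 0.02035 × 42.5 = 0.8651 mW.

P ≈ 0.865 mW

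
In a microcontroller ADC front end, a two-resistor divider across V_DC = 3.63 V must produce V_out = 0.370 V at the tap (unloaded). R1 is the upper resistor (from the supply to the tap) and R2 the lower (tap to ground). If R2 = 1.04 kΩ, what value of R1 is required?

The divider ratio is R2/(R1+R2) = 0.370/3.63 = 0.1019.
So R1 = R2 · (V_DC/V_out − 1) = 1.04 × (3.63/0.370 − 1) = 1.04 × 8.811 = 9.163 kΩ.

R1 ≈ 9.16 kΩ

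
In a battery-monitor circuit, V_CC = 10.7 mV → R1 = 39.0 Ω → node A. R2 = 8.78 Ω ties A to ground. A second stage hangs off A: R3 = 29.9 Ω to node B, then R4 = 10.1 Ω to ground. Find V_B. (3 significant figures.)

V_B ≈ 0.421 mV

Looking into the second stage from A: R3 + R4 = 40.00 Ω appears in parallel with R2.
Effective lower resistance at A: R2 ‖ 40.00 = 7.200 Ω.
First divider: V_A = V_CC · 7.200/(39.0 + 7.200) = 1.667 mV.
Stage 2 is unloaded, so V_B = V_A · R4/(R3+R4) = 1.667 × 10.1/40.00 = 0.4210 mV.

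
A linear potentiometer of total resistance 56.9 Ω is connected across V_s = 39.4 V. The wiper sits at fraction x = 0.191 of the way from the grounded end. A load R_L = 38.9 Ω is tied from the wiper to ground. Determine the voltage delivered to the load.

Lower segment x·R_p = 10.87 Ω; upper segment (1−x)·R_p = 46.03 Ω.
Lower segment in parallel with the load: 10.87 ‖ 38.9 = 8.495 Ω.
V_out = 39.4 × 8.495/(46.03 + 8.495) = 6.138 V.

V_out ≈ 6.14 V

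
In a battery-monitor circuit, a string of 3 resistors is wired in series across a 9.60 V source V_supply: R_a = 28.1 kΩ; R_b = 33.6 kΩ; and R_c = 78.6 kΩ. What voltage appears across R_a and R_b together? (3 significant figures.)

V ≈ 4.22 V

ΣR = 28.1 + 33.6 + 78.6 = 140.3 kΩ.
R_{R_a..R_b} = 28.1 + 33.6 = 61.70 kΩ.
Voltage divider: V = V_supply · (61.70 / 140.3) = 9.60 × 0.4398 = 4.222 V.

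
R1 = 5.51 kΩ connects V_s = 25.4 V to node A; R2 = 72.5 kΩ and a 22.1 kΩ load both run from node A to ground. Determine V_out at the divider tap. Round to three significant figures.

R2 ‖ R_L = (72.5 × 22.1)/(72.5 + 22.1) = 16.94 kΩ.
Voltage divider with the loaded lower leg: V_out = 25.4 × 16.94/(5.51 + 16.94) = 25.4 × 0.7545 = 19.17 V.
(Unloaded it would be 23.6 V; the load pulls it down.)

V_out ≈ 19.2 V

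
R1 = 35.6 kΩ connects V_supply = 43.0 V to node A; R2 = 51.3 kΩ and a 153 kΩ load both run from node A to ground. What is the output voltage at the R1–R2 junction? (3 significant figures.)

V_out ≈ 22.3 V

The load sits in parallel with R2, giving an effective lower resistance R2' = R2·R_L/(R2+R_L) = 38.42 kΩ.
Then V_out = V_supply · R2'/(R1 + R2') = 43.0 × 38.42/74.02 = 22.32 V.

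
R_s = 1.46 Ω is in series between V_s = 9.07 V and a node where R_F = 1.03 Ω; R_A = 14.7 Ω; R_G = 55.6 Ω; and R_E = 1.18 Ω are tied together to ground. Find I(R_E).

Parallel bank: R_p = 1/(1/1.03 + 1/14.7 + 1/55.6 + 1/1.18) = 0.5251 Ω.
V_A by voltage divider: V_A = 9.07 × 0.5251/(1.46 + 0.5251) = 2.399 V.
Branch current I = V_A/R_E = 2.399/1.18 = 2.033 A.

I ≈ 2.03 A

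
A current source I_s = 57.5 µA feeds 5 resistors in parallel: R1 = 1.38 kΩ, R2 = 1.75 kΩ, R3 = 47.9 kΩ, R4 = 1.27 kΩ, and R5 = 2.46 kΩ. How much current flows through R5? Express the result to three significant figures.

Conductances: ΣG = 1/1.38 + 1/1.75 + 1/47.9 + 1/1.27 + 1/2.46 = 2.511 (1/kΩ).
R5 takes the fraction G_k/ΣG = 0.4065/2.511 = 0.1619, so I = 57.5 × 0.1619 = 9.309 µA.

I ≈ 9.31 µA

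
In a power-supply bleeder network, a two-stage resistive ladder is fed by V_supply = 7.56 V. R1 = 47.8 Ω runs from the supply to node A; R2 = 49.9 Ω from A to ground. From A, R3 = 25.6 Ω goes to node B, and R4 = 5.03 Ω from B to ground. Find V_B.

Looking into the second stage from A: R3 + R4 = 30.63 Ω appears in parallel with R2.
R2 ‖ (R3+R4) = 18.98 Ω.
So V_A = 7.56 × 0.2842 = 2.149 V.
Then the unloaded second divider: V_B = V_A × R4/(R3+R4) = 2.149 × 0.1642 = 0.3528 V.

V_B ≈ 0.353 V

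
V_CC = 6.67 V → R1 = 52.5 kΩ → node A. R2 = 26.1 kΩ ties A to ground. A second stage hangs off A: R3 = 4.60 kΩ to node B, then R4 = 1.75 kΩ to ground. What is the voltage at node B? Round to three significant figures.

The second stage (R3 + R4 = 6.350 kΩ) loads node A in parallel with R2.
Effective lower resistance at A: R2 ‖ 6.350 = 5.107 kΩ.
So V_A = 6.67 × 0.08866 = 0.5914 V.
Stage 2 is unloaded, so V_B = V_A · R4/(R3+R4) = 0.5914 × 1.75/6.350 = 0.1630 V.

V_B ≈ 0.163 V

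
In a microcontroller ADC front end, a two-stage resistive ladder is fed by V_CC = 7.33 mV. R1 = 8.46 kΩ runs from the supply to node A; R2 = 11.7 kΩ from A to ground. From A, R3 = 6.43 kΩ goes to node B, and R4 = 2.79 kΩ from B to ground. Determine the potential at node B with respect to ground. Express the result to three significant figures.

The second stage (R3 + R4 = 9.220 kΩ) loads node A in parallel with R2.
R2 ‖ (R3+R4) = 5.157 kΩ.
V_A = 7.33 × 5.157/(8.46 + 5.157) = 2.776 mV.
Then the unloaded second divider: V_B = V_A × R4/(R3+R4) = 2.776 × 0.3026 = 0.8400 mV.

V_B ≈ 0.840 mV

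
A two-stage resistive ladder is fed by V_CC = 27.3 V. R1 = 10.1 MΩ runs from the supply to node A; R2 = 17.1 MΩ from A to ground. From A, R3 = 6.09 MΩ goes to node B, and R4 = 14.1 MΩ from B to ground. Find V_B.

V_B ≈ 9.12 V

The second stage (R3 + R4 = 20.19 MΩ) loads node A in parallel with R2.
Effective lower resistance at A: R2 ‖ 20.19 = 9.258 MΩ.
V_A = 27.3 × 9.258/(10.1 + 9.258) = 13.06 V.
V_B = V_A × 0.6984 = 9.118 V.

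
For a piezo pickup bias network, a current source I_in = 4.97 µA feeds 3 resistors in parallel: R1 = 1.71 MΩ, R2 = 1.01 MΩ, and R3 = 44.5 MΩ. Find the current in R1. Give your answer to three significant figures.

I ≈ 1.82 µA

Conductances: ΣG = 1/1.71 + 1/1.01 + 1/44.5 = 1.597 (1/MΩ).
By the current-divider rule, I = I_in · G_k/ΣG = 4.97 × 0.3661 = 1.820 µA.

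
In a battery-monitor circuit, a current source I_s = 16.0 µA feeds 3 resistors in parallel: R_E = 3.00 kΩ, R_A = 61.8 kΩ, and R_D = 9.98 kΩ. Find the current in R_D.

I ≈ 3.56 µA

Total conductance ΣG = 1/3.00 + 1/61.8 + 1/9.98 = 0.4497 (units of 1/kΩ).
R_D takes the fraction G_k/ΣG = 0.1002/0.4497 = 0.2228, so I = 16.0 × 0.2228 = 3.565 µA.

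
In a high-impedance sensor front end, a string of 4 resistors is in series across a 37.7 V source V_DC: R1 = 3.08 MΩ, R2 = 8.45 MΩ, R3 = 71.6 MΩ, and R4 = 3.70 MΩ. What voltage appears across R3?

V ≈ 31.1 V

Series total: ΣR = 3.08 + 8.45 + 71.6 + 3.70 = 86.83 MΩ.
V = V_DC · R/ΣR = 37.7 × 0.8246 = 31.09 V.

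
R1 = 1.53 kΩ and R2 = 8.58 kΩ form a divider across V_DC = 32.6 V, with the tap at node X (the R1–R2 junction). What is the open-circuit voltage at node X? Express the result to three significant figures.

V_th ≈ 27.7 V

Open-circuit (no load on X): V_th = V_DC · R2/(R1 + R2) = 32.6 × 8.58/(1.530 + 8.58) = 27.67 V.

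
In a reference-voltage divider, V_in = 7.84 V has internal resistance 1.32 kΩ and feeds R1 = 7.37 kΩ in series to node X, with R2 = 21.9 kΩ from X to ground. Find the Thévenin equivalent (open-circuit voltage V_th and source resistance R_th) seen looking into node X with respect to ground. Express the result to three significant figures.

R1' = 1.32 + 7.37 = 8.690 kΩ (source resistance + R1).
Open-circuit (no load on X): V_th = V_in · R2/(R1' + R2) = 7.84 × 21.9/(8.690 + 21.9) = 5.613 V.
Zeroing V_in shorts the top of R1' to ground, so R_th = R1' ‖ R2 = 6.221 kΩ.

V_th ≈ 5.61 V, R_th ≈ 6.22 kΩ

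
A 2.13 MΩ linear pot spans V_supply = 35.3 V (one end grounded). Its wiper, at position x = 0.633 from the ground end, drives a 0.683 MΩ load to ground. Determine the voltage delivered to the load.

Lower segment x·R_p = 1.348 MΩ; upper segment (1−x)·R_p = 0.7817 MΩ.
R_L loads the lower segment: effective lower R = 0.4533 MΩ.
V_out = 35.3 × 0.4533/(0.7817 + 0.4533) = 12.96 V.
(Unloaded: V_out = x·V_supply = 22.3 V.)

V_out ≈ 13.0 V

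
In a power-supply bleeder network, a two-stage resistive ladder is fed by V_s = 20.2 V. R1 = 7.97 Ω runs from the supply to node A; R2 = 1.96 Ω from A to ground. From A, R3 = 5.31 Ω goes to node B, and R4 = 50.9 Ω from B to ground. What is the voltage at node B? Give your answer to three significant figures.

Node A sees R2 in parallel with the series input of stage 2, R3 + R4 = 56.21 Ω.
Effective lower resistance at A: R2 ‖ 56.21 = 1.894 Ω.
V_A = 20.2 × 1.894/(7.97 + 1.894) = 3.879 V.
Stage 2 is unloaded, so V_B = V_A · R4/(R3+R4) = 3.879 × 50.9/56.21 = 3.512 V.

V_B ≈ 3.51 V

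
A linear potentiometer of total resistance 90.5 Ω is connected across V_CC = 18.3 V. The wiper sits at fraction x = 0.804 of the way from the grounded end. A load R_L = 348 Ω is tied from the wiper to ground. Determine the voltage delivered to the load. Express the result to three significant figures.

Split the track: R_lower = x·R_p = 72.76 Ω, R_upper = (1−x)·R_p = 17.74 Ω.
Lower segment in parallel with the load: 72.76 ‖ 348 = 60.18 Ω.
V_out = 18.3 × 60.18/(17.74 + 60.18) = 14.13 V.

V_out ≈ 14.1 V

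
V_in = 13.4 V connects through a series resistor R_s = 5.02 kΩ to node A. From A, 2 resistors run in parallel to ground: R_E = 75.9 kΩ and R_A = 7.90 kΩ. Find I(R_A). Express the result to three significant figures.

I ≈ 0.997 mA

Equivalent of the parallel group: R_p = 7.155 kΩ.
Node voltage V_A = V_in · R_p/(R_s + R_p) = 13.4 × 0.5877 = 7.875 V.
I(R_A) = V_A / R_A = 7.875/7.90 = 0.9968 mA.
(Check via current divider: I_total = 1.101 mA; share G_k/ΣG = 0.9057 → same result.)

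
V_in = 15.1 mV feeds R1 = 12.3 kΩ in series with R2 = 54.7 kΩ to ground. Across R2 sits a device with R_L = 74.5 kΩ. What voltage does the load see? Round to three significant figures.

V_out ≈ 10.9 mV

First combine the lower leg with the load: R2 ‖ R_L = 31.54 kΩ.
Then V_out = V_in · R2'/(R1 + R2') = 15.1 × 31.54/43.84 = 10.86 mV.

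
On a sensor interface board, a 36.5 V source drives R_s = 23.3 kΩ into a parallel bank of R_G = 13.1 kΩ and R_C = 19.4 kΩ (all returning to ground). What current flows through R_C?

Combine the parallel branches: R_p = (1/13.1 + 1/19.4)⁻¹ = 7.820 kΩ.
Node voltage V_A = V_s · R_p/(R_s + R_p) = 36.5 × 0.2513 = 9.172 V.
I(R_C) = V_A / R_C = 9.172/19.4 = 0.4728 mA.

I ≈ 0.473 mA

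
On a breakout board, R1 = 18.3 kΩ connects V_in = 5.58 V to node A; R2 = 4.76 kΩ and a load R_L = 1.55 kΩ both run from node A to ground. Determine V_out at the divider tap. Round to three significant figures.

The load sits in parallel with R2, giving an effective lower resistance R2' = R2·R_L/(R2+R_L) = 1.169 kΩ.
Now apply the divider: V_out = 5.58 × 0.06006 = 0.3351 V.
(Unloaded it would be 1.15 V; the load pulls it down.)

V_out ≈ 0.335 V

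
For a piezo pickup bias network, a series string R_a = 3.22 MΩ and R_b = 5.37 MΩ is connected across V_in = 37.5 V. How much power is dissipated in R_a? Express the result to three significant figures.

P ≈ 61.4 µW

The common current is I = 37.5/8.590 = 4.366 µA.
P(R_a) = I²·R_a = (4.366)² × 3.22 = 61.37 µW.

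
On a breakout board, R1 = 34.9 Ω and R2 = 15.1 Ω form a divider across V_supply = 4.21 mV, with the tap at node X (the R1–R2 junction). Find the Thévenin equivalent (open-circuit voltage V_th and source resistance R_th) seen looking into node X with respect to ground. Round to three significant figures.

V_th ≈ 1.27 mV, R_th ≈ 10.5 Ω

Open-circuit (no load on X): V_th = V_supply · R2/(R1 + R2) = 4.21 × 15.1/(34.90 + 15.1) = 1.271 mV.
Zeroing V_supply shorts the top of R1 to ground, so R_th = R1 ‖ R2 = 10.54 Ω.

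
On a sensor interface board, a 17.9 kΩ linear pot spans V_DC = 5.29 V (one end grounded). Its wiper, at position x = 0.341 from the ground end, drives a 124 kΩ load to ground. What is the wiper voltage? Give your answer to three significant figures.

V_out ≈ 1.75 V

The pot divides into 11.80 kΩ above the wiper and 6.104 kΩ below.
(x·R_p) ‖ R_L = 5.818 kΩ.
Then V_out = V_DC · 5.818/(11.80 + 5.818) = 1.747 V.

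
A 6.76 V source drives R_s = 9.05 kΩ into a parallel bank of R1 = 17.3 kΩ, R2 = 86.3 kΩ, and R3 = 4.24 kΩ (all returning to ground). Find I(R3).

Combine the parallel branches: R_p = (1/17.3 + 1/86.3 + 1/4.24)⁻¹ = 3.276 kΩ.
V_A by voltage divider: V_A = 6.76 × 3.276/(9.05 + 3.276) = 1.797 V.
I(R3) = V_A / R3 = 1.797/4.24 = 0.4238 mA.
(Check via current divider: I_total = 0.5484 mA; share G_k/ΣG = 0.7727 → same result.)

I ≈ 0.424 mA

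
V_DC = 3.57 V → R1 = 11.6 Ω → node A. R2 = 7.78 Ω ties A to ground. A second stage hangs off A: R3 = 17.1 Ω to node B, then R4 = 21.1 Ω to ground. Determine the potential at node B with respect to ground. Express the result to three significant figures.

Looking into the second stage from A: R3 + R4 = 38.20 Ω appears in parallel with R2.
R2 ‖ (R3+R4) = 6.464 Ω.
First divider: V_A = V_DC · 6.464/(11.6 + 6.464) = 1.277 V.
V_B = V_A × 0.5524 = 0.7056 V.

V_B ≈ 0.706 V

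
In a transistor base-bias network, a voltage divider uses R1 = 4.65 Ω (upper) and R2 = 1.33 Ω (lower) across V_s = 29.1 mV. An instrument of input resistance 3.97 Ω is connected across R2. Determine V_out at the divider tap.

The load sits in parallel with R2, giving an effective lower resistance R2' = R2·R_L/(R2+R_L) = 0.9962 Ω.
Then V_out = V_s · R2'/(R1 + R2') = 29.1 × 0.9962/5.646 = 5.135 mV.

V_out ≈ 5.13 mV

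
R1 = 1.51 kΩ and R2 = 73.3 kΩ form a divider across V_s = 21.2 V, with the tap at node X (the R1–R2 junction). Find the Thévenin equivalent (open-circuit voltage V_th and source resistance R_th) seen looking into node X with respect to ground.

Open-circuit (no load on X): V_th = V_s · R2/(R1 + R2) = 21.2 × 73.3/(1.510 + 73.3) = 20.77 V.
Looking into X with the source shorted: R_th = R1·R2/(R1+R2) = 1.510 × 73.3/74.81 = 1.480 kΩ.

V_th ≈ 20.8 V, R_th ≈ 1.48 kΩ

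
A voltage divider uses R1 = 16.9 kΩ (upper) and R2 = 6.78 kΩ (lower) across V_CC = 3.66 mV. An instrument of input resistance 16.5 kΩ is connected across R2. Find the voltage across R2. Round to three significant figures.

The load sits in parallel with R2, giving an effective lower resistance R2' = R2·R_L/(R2+R_L) = 4.805 kΩ.
Voltage divider with the loaded lower leg: V_out = 3.66 × 4.805/(16.9 + 4.805) = 3.66 × 0.2214 = 0.8103 mV.

V_out ≈ 0.810 mV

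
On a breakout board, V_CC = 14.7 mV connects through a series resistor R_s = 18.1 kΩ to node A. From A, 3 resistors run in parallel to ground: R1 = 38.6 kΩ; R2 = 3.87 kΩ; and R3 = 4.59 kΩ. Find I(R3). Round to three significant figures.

Equivalent of the parallel group: R_p = 1.991 kΩ.
V_A = 14.7 × 1.991/20.09 = 1.457 mV.
I(R3) = V_A / R3 = 1.457/4.59 = 0.3174 µA.
(Check via current divider: I_total = 0.7317 µA; share G_k/ΣG = 0.4338 → same result.)

I ≈ 0.317 µA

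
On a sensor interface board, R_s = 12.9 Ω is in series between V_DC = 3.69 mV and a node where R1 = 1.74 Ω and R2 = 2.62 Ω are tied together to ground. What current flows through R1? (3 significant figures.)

I ≈ 0.159 mA

Combine the parallel branches: R_p = (1/1.74 + 1/2.62)⁻¹ = 1.046 Ω.
V_A by voltage divider: V_A = 3.69 × 1.046/(12.9 + 1.046) = 0.2767 mV.
Branch current I = V_A/R1 = 0.2767/1.74 = 0.1590 mA.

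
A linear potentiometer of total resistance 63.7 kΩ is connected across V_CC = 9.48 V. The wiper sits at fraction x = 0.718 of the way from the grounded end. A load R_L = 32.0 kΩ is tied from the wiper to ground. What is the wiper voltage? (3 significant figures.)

Split the track: R_lower = x·R_p = 45.74 kΩ, R_upper = (1−x)·R_p = 17.96 kΩ.
(x·R_p) ‖ R_L = 18.83 kΩ.
V_out = 9.48 × 18.83/(17.96 + 18.83) = 4.851 V.

V_out ≈ 4.85 V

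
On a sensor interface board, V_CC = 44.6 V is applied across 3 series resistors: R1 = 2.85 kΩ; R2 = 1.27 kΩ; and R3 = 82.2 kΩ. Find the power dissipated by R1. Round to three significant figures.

P ≈ 0.761 mW

ΣR = 86.32 kΩ → I = 44.6/86.32 = 0.5167 mA.
V(R1) = I·R = 1.473 V; P = V·I = 1.473 × 0.5167 = 0.7608 mW.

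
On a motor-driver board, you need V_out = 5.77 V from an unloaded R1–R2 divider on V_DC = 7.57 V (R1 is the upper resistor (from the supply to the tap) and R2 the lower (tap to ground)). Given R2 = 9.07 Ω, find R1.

The divider ratio is R2/(R1+R2) = 5.77/7.57 = 0.7622.
R1 = R2·(1/k − 1) = 9.07 × 0.3120 = 2.829 Ω.

R1 ≈ 2.83 Ω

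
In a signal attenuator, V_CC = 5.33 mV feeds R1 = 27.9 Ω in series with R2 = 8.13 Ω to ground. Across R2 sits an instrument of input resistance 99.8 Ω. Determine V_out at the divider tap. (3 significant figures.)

V_out ≈ 1.13 mV

R2 ‖ R_L = (8.13 × 99.8)/(8.13 + 99.8) = 7.518 Ω.
Voltage divider with the loaded lower leg: V_out = 5.33 × 7.518/(27.9 + 7.518) = 5.33 × 0.2123 = 1.131 mV.
(Unloaded it would be 1.20 mV; the load pulls it down.)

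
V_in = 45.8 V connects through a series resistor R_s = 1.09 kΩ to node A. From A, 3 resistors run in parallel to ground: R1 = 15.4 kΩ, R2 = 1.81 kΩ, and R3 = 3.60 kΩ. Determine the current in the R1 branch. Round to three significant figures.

I ≈ 1.51 mA

Equivalent of the parallel group: R_p = 1.117 kΩ.
V_A = 45.8 × 1.117/2.207 = 23.18 V.
Branch current I = V_A/R1 = 23.18/15.4 = 1.505 mA.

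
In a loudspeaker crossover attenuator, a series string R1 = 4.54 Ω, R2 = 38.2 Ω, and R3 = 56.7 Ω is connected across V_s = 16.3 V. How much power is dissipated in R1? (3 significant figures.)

ΣR = 99.44 Ω → I = 16.3/99.44 = 0.1639 A.
P = I²R = 0.02687 × 4.54 = 0.1220 W.

P ≈ 0.122 W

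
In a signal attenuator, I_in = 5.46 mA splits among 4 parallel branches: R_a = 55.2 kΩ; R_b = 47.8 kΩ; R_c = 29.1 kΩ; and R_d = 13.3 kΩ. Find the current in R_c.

I ≈ 1.26 mA

Total conductance ΣG = 1/55.2 + 1/47.8 + 1/29.1 + 1/13.3 = 0.1486 (units of 1/kΩ).
By the current-divider rule, I = I_in · G_k/ΣG = 5.46 × 0.2313 = 1.263 mA.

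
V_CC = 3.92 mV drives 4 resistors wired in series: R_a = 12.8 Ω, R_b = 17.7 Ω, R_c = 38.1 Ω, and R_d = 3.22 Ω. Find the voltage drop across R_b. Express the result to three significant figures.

ΣR = 12.8 + 17.7 + 38.1 + 3.22 = 71.82 Ω.
V = V_CC · R/ΣR = 3.92 × 0.2464 = 0.9661 mV.

V ≈ 0.966 mV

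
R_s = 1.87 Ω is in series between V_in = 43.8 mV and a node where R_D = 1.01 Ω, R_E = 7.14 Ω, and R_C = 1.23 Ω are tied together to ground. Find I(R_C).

I ≈ 7.68 mA

Combine the parallel branches: R_p = (1/1.01 + 1/7.14 + 1/1.23)⁻¹ = 0.5146 Ω.
V_A by voltage divider: V_A = 43.8 × 0.5146/(1.87 + 0.5146) = 9.452 mV.
I(R_C) = V_A / R_C = 9.452/1.23 = 7.685 mA.
(Equivalently: I_total = 18.37 mA, then current-divider fraction G_k/ΣG = 0.4184.)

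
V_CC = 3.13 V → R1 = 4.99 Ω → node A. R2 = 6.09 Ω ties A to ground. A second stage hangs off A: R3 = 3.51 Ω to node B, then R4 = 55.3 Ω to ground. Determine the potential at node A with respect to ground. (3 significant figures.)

V_A ≈ 1.64 V

Looking into the second stage from A: R3 + R4 = 58.81 Ω appears in parallel with R2.
Effective lower resistance at A: R2 ‖ 58.81 = 5.519 Ω.
First divider: V_A = V_CC · 5.519/(4.99 + 5.519) = 1.644 V.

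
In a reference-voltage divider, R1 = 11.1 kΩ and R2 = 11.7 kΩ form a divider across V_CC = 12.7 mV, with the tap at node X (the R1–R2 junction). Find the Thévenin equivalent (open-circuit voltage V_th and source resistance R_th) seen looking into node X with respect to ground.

With X open, the divider is unloaded: V_th = 12.7 × 11.7/22.80 = 6.517 mV.
With V_CC suppressed (replaced by a short), R_th = R1 ‖ R2 = (11.10 × 11.7)/(11.10 + 11.7) = 5.696 kΩ.

V_th ≈ 6.52 mV, R_th ≈ 5.70 kΩ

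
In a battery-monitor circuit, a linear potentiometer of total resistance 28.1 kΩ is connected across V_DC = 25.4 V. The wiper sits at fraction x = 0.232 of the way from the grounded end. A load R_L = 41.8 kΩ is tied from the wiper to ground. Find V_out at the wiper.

Split the track: R_lower = x·R_p = 6.519 kΩ, R_upper = (1−x)·R_p = 21.58 kΩ.
(x·R_p) ‖ R_L = 5.640 kΩ.
V_out = 25.4 × 5.640/(21.58 + 5.640) = 5.262 V.

V_out ≈ 5.26 V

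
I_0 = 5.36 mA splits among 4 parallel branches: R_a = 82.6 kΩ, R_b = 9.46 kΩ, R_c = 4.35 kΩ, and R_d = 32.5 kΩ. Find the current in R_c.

I ≈ 3.26 mA

Total conductance ΣG = 1/82.6 + 1/9.46 + 1/4.35 + 1/32.5 = 0.3785 (units of 1/kΩ).
Current divider: I(R_c) = I_0 · G_k/ΣG = 5.36 × (0.2299/0.3785) = 5.36 × 0.6074 = 3.256 mA.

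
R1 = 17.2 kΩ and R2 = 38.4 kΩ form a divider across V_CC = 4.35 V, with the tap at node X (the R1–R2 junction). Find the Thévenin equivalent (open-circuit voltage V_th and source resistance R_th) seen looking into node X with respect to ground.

V_th is the unloaded tap voltage: V_CC · R2/(R1+R2) = 4.35 × 0.6906 = 3.004 V.
Zeroing V_CC shorts the top of R1 to ground, so R_th = R1 ‖ R2 = 11.88 kΩ.

V_th ≈ 3.00 V, R_th ≈ 11.9 kΩ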